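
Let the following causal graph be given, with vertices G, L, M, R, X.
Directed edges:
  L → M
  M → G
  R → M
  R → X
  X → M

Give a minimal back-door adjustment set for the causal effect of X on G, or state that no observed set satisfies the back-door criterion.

desc(X)\{X}={G,M}; candidates ⊆ {L,R}.
size 0: {}; under {} X still reaches {G,M,R} ∋ G.
{R}: X⊥G given {R} in G with X→· removed — back-door holds.

X→G: minimal back-door set {R}.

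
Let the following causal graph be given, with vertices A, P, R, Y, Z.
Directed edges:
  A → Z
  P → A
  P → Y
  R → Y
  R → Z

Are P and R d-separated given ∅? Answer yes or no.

Yes — P ⊥ R | ∅.

Bayes-Ball from P | ∅ reaches {A,Y,Z}.
R ∉ reach(P|∅) ⇒ P ⊥ R | ∅.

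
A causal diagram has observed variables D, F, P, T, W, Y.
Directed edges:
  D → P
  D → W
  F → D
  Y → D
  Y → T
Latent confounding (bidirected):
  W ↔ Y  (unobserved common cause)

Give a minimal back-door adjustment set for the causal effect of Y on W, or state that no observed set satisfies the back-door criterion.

desc(Y)\{Y}={D,P,T,W}; candidates ⊆ {F}.
Y↔W: latent back-door arc(s) into Y.
size 0: {}; under {} Y still reaches {W} ∋ W.
size 1: {F}; under {F} Y still reaches {W} ∋ W.
Y↔W cannot be blocked by any observed set — no back-door set.

Y→W: no observed back-door set.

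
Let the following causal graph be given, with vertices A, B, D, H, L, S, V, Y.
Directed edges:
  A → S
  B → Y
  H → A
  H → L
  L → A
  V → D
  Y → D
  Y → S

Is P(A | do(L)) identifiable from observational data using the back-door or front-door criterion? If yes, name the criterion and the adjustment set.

desc(L)\{L}={A,S}; candidates ⊆ {B,D,H,V,Y}.
size 0: {}; under {} L still reaches {A,H,S} ∋ A.
{H}: L⊥A given {H} in G with L→· removed — back-door holds.
P(A|do(L)) = Σ_{H} P(A|L,H)·P(H).

P(A|do(L)): backdoor, adjust for {H}.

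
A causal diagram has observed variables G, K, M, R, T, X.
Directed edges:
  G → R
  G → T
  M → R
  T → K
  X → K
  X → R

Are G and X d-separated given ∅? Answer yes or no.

Bayes-Ball from G | ∅ reaches {K,R,T}.
X ∉ reach(G|∅) ⇒ G ⊥ X | ∅.

Yes — G ⊥ X | ∅.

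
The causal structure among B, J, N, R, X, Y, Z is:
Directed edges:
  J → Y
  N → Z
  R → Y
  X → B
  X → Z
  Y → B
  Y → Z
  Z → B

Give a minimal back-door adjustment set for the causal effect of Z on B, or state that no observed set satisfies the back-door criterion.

desc(Z)\{Z}={B}; candidates ⊆ {J,N,R,X,Y}.
size 0: {}; under {} Z still reaches {B,J,N,R,X,Y} ∋ B.
size 1: {J}, {N}, {R} …(+2); under {J} Z still reaches {B,N,R,X,Y} ∋ B.
{X,Y}: Z⊥B given {X,Y} in G with Z→· removed — back-door holds.

Z→B: minimal back-door set {X, Y}.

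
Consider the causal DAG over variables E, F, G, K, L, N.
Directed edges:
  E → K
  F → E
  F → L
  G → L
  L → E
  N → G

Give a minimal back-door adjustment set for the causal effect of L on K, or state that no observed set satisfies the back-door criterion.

L→K: minimal back-door set {F}.

desc(L)\{L}={E,K}; candidates ⊆ {F,G,N}.
size 0: {}; under {} L still reaches {E,F,G,K,N} ∋ K.
{F}: L⊥K given {F} in G with L→· removed — back-door holds.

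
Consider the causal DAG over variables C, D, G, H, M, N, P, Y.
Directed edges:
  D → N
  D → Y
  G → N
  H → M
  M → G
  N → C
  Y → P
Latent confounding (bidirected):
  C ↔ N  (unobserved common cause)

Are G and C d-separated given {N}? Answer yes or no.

Bayes-Ball from G | {N} reaches {C,D,H,M,P,Y}.
C ∈ reach(G|{N}) ⇒ G ⊥̸ C | {N}.

No — G and C are d-connected given {N}.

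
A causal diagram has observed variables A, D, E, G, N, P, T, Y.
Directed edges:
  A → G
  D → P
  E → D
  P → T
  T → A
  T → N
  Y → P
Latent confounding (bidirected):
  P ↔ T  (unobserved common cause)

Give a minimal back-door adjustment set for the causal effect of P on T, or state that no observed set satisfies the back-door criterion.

desc(P)\{P}={A,G,N,T}; candidates ⊆ {D,E,Y}.
P↔T: latent back-door arc(s) into P.
size 0: {}; under {} P still reaches {A,D,E,G,N,T,Y} ∋ T.
size 1: {D}, {E}, {Y}; under {D} P still reaches {A,G,N,T,Y} ∋ T.
size 2: {D,E}, {D,Y}, {E,Y}; under {D,E} P still reaches {A,G,N,T,Y} ∋ T.
P↔T cannot be blocked by any observed set — no back-door set.

P→T: no observed back-door set.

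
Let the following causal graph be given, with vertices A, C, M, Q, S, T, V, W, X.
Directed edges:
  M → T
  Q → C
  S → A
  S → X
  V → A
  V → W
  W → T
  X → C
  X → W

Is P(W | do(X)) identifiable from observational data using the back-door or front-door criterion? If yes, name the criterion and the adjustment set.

desc(X)\{X}={C,T,W}; candidates ⊆ {A,M,Q,S,V}.
∅: X⊥W given ∅ in G with X→· removed — back-door holds.
P(W|do(X)) = P(W|X) — no adjustment needed.

P(W|do(X)): backdoor, adjust for ∅.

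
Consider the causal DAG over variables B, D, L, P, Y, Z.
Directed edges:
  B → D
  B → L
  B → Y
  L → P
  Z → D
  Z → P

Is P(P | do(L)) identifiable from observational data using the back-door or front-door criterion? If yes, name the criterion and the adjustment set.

desc(L)\{L}={P}; candidates ⊆ {B,D,Y,Z}.
∅: L⊥P given ∅ in G with L→· removed — back-door holds.
P(P|do(L)) = P(P|L) — no adjustment needed.

P(P|do(L)): backdoor, adjust for ∅.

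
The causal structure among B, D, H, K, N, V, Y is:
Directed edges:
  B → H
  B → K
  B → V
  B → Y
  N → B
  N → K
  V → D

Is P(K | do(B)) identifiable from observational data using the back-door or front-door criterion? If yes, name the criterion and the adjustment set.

P(K|do(B)): backdoor, adjust for {N}.

desc(B)\{B}={D,H,K,V,Y}; candidates ⊆ {N}.
size 0: {}; under {} B still reaches {K,N} ∋ K.
{N}: B⊥K given {N} in G with B→· removed — back-door holds.
P(K|do(B)) = Σ_{N} P(K|B,N)·P(N).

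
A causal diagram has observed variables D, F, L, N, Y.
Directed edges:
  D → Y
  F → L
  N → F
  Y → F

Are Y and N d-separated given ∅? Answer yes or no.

Yes — Y ⊥ N | ∅.

Bayes-Ball from Y | ∅ reaches {D,F,L}.
N ∉ reach(Y|∅) ⇒ Y ⊥ N | ∅.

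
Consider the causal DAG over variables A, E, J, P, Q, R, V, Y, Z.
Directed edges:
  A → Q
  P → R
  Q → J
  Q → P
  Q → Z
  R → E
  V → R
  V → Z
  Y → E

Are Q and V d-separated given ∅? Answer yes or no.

Yes — Q ⊥ V | ∅.

Bayes-Ball from Q | ∅ reaches {A,E,J,P,R,Z}.
V ∉ reach(Q|∅) ⇒ Q ⊥ V | ∅.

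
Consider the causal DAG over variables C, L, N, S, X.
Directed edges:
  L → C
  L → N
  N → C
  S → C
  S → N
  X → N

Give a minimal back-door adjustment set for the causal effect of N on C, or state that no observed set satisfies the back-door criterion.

N→C: minimal back-door set {L, S}.

desc(N)\{N}={C}; candidates ⊆ {L,S,X}.
size 0: {}; under {} N still reaches {C,L,S,X} ∋ C.
size 1: {L}, {S}, {X}; under {L} N still reaches {C,S,X} ∋ C.
{L,S}: N⊥C given {L,S} in G with N→· removed — back-door holds.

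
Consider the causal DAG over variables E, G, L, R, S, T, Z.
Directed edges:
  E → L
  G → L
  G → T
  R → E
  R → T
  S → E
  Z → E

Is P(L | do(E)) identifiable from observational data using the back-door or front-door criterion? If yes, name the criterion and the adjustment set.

P(L|do(E)): backdoor, adjust for ∅.

desc(E)\{E}={L}; candidates ⊆ {G,R,S,T,Z}.
∅: E⊥L given ∅ in G with E→· removed — back-door holds.
P(L|do(E)) = P(L|E) — no adjustment needed.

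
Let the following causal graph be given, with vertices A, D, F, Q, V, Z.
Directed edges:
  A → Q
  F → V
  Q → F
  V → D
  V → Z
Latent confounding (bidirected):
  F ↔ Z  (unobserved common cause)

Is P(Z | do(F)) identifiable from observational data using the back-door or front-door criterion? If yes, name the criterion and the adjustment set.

P(Z|do(F)): frontdoor, adjust for {V}.

desc(F)\{F}={D,V,Z}; candidates ⊆ {A,Q}.
F↔Z: latent back-door arc(s) into F.
size 0: {}; under {} F still reaches {A,Q,Z} ∋ Z.
size 1: {A}, {Q}; under {A} F still reaches {Q,Z} ∋ Z.
size 2: {A,Q}; under {A,Q} F still reaches {Z} ∋ Z.
F↔Z cannot be blocked by any observed set — no back-door set.
{V}: (i) intercepts every directed F→Z path; (ii) no back-door F→{V}; (iii) {F} blocks every back-door {V}→Z. Front-door holds.
P(Z|do(F)) = Σ_{V} P(V|F) Σ_{F'} P(Z|V,F')P(F').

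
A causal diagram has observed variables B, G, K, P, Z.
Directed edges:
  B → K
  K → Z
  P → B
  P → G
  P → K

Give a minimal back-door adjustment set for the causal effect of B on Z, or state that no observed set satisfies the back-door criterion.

B→Z: minimal back-door set {P}.

desc(B)\{B}={K,Z}; candidates ⊆ {G,P}.
size 0: {}; under {} B still reaches {G,K,P,Z} ∋ Z.
{P}: B⊥Z given {P} in G with B→· removed — back-door holds.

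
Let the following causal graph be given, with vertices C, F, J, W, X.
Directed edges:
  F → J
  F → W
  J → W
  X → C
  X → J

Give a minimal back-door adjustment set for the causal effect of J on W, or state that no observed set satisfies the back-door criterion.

desc(J)\{J}={W}; candidates ⊆ {C,F,X}.
size 0: {}; under {} J still reaches {C,F,W,X} ∋ W.
{F}: J⊥W given {F} in G with J→· removed — back-door holds.

J→W: minimal back-door set {F}.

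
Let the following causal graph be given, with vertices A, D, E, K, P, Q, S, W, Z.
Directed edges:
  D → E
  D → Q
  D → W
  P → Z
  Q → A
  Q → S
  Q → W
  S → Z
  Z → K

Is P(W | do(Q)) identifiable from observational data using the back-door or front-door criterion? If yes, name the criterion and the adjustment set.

desc(Q)\{Q}={A,K,S,W,Z}; candidates ⊆ {D,E,P}.
size 0: {}; under {} Q still reaches {D,E,W} ∋ W.
{D}: Q⊥W given {D} in G with Q→· removed — back-door holds.
P(W|do(Q)) = Σ_{D} P(W|Q,D)·P(D).

P(W|do(Q)): backdoor, adjust for {D}.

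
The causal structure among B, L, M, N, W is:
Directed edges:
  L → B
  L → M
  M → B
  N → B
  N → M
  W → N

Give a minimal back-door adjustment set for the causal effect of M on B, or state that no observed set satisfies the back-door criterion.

M→B: minimal back-door set {L, N}.

desc(M)\{M}={B}; candidates ⊆ {L,N,W}.
size 0: {}; under {} M still reaches {B,L,N,W} ∋ B.
size 1: {L}, {N}, {W}; under {L} M still reaches {B,N,W} ∋ B.
{L,N}: M⊥B given {L,N} in G with M→· removed — back-door holds.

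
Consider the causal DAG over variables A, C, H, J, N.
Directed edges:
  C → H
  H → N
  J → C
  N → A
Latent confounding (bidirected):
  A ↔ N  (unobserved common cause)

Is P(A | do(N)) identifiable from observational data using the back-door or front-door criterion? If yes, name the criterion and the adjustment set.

P(A|do(N)): not identifiable (no BD/FD set).

desc(N)\{N}={A}; candidates ⊆ {C,H,J}.
N↔A: latent back-door arc(s) into N.
size 0: {}; under {} N still reaches {A,C,H,J} ∋ A.
size 1: {C}, {H}, {J}; under {C} N still reaches {A,H} ∋ A.
size 2: {C,H}, {C,J}, {H,J}; under {C,H} N still reaches {A} ∋ A.
N↔A cannot be blocked by any observed set — no back-door set.
No mediator lies on a directed N→…→A path.
Neither criterion identifies P(A|do(N)) in this graph.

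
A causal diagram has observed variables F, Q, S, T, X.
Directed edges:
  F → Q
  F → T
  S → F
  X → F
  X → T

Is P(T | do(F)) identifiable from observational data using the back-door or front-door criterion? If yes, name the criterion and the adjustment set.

desc(F)\{F}={Q,T}; candidates ⊆ {S,X}.
size 0: {}; under {} F still reaches {S,T,X} ∋ T.
{X}: F⊥T given {X} in G with F→· removed — back-door holds.
P(T|do(F)) = Σ_{X} P(T|F,X)·P(X).

P(T|do(F)): backdoor, adjust for {X}.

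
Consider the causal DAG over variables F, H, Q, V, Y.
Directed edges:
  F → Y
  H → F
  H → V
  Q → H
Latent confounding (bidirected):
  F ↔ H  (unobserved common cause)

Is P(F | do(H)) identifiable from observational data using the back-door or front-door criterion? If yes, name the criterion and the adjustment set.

desc(H)\{H}={F,V,Y}; candidates ⊆ {Q}.
H↔F: latent back-door arc(s) into H.
size 0: {}; under {} H still reaches {F,Q,Y} ∋ F.
size 1: {Q}; under {Q} H still reaches {F,Y} ∋ F.
H↔F cannot be blocked by any observed set — no back-door set.
No mediator lies on a directed H→…→F path.
Neither criterion identifies P(F|do(H)) in this graph.

P(F|do(H)): not identifiable (no BD/FD set).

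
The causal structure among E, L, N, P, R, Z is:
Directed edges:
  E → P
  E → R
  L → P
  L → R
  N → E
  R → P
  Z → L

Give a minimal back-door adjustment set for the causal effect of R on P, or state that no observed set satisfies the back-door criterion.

R→P: minimal back-door set {E, L}.

desc(R)\{R}={P}; candidates ⊆ {E,L,N,Z}.
size 0: {}; under {} R still reaches {E,L,N,P,Z} ∋ P.
size 1: {E}, {L}, {N} …(+1); under {E} R still reaches {L,P,Z} ∋ P.
{E,L}: R⊥P given {E,L} in G with R→· removed — back-door holds.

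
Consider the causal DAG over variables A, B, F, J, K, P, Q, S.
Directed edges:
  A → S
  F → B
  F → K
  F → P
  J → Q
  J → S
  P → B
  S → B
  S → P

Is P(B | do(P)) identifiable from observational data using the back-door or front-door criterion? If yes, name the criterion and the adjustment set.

P(B|do(P)): backdoor, adjust for {F, S}.

desc(P)\{P}={B}; candidates ⊆ {A,F,J,K,Q,S}.
size 0: {}; under {} P still reaches {A,B,F,J,K,Q,S} ∋ B.
size 1: {A}, {F}, {J} …(+3); under {A} P still reaches {B,F,J,K,Q,S} ∋ B.
{F,S}: P⊥B given {F,S} in G with P→· removed — back-door holds.
P(B|do(P)) = Σ_{F,S} P(B|P,F,S)·P(F,S).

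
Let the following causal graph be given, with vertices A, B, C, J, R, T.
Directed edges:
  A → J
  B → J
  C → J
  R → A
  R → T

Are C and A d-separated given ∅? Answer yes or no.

Yes — C ⊥ A | ∅.

Bayes-Ball from C | ∅ reaches {J}.
A ∉ reach(C|∅) ⇒ C ⊥ A | ∅.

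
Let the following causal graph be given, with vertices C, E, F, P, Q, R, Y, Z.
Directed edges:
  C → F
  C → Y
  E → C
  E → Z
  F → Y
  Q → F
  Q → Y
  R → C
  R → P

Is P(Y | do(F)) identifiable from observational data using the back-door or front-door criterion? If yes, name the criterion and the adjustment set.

desc(F)\{F}={Y}; candidates ⊆ {C,E,P,Q,R,Z}.
size 0: {}; under {} F still reaches {C,E,P,Q,R,Y,Z} ∋ Y.
size 1: {C}, {E}, {P} …(+3); under {C} F still reaches {Q,Y} ∋ Y.
{C,Q}: F⊥Y given {C,Q} in G with F→· removed — back-door holds.
P(Y|do(F)) = Σ_{C,Q} P(Y|F,C,Q)·P(C,Q).

P(Y|do(F)): backdoor, adjust for {C, Q}.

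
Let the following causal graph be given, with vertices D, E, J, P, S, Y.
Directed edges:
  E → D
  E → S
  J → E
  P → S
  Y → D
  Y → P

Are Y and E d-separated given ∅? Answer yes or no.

Yes — Y ⊥ E | ∅.

Bayes-Ball from Y | ∅ reaches {D,P,S}.
E ∉ reach(Y|∅) ⇒ Y ⊥ E | ∅.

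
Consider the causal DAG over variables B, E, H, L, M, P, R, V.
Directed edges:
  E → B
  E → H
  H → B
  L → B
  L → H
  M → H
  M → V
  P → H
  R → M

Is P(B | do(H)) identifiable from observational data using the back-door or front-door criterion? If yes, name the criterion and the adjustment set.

P(B|do(H)): backdoor, adjust for {E, L}.

desc(H)\{H}={B}; candidates ⊆ {E,L,M,P,R,V}.
size 0: {}; under {} H still reaches {B,E,L,M,P,R,V} ∋ B.
size 1: {E}, {L}, {M} …(+3); under {E} H still reaches {B,L,M,P,R,V} ∋ B.
{E,L}: H⊥B given {E,L} in G with H→· removed — back-door holds.
P(B|do(H)) = Σ_{E,L} P(B|H,E,L)·P(E,L).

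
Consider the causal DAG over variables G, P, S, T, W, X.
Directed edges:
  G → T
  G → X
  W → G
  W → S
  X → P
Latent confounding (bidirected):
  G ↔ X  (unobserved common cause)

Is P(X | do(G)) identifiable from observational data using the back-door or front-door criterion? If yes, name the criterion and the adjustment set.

P(X|do(G)): not identifiable (no BD/FD set).

desc(G)\{G}={P,T,X}; candidates ⊆ {S,W}.
G↔X: latent back-door arc(s) into G.
size 0: {}; under {} G still reaches {P,S,W,X} ∋ X.
size 1: {S}, {W}; under {S} G still reaches {P,W,X} ∋ X.
size 2: {S,W}; under {S,W} G still reaches {P,X} ∋ X.
G↔X cannot be blocked by any observed set — no back-door set.
No mediator lies on a directed G→…→X path.
Neither criterion identifies P(X|do(G)) in this graph.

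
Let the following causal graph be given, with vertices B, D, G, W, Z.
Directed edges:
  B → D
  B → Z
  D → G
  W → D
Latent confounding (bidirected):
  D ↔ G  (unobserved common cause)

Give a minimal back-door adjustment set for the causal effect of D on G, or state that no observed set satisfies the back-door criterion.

desc(D)\{D}={G}; candidates ⊆ {B,W,Z}.
D↔G: latent back-door arc(s) into D.
size 0: {}; under {} D still reaches {B,G,W,Z} ∋ G.
size 1: {B}, {W}, {Z}; under {B} D still reaches {G,W} ∋ G.
size 2: {B,W}, {B,Z}, {W,Z}; under {B,W} D still reaches {G} ∋ G.
D↔G cannot be blocked by any observed set — no back-door set.

D→G: no observed back-door set.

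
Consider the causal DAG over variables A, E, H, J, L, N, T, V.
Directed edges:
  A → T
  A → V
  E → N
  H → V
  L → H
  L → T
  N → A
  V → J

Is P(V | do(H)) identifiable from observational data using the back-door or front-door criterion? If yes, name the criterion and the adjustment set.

P(V|do(H)): backdoor, adjust for ∅.

desc(H)\{H}={J,V}; candidates ⊆ {A,E,L,N,T}.
∅: H⊥V given ∅ in G with H→· removed — back-door holds.
P(V|do(H)) = P(V|H) — no adjustment needed.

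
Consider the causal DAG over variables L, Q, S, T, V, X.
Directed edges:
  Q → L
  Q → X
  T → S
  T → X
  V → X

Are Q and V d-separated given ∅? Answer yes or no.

Bayes-Ball from Q | ∅ reaches {L,X}.
V ∉ reach(Q|∅) ⇒ Q ⊥ V | ∅.

Yes — Q ⊥ V | ∅.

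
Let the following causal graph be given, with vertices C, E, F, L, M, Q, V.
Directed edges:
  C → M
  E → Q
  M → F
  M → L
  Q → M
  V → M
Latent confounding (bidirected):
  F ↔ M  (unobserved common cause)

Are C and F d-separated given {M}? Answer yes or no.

Bayes-Ball from C | {M} reaches {E,F,Q,V}.
F ∈ reach(C|{M}) ⇒ C ⊥̸ F | {M}.

No — C and F are d-connected given {M}.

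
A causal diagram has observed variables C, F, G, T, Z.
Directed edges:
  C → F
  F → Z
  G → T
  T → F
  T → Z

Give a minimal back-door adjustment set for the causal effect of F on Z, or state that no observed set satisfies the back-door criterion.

F→Z: minimal back-door set {T}.

desc(F)\{F}={Z}; candidates ⊆ {C,G,T}.
size 0: {}; under {} F still reaches {C,G,T,Z} ∋ Z.
{T}: F⊥Z given {T} in G with F→· removed — back-door holds.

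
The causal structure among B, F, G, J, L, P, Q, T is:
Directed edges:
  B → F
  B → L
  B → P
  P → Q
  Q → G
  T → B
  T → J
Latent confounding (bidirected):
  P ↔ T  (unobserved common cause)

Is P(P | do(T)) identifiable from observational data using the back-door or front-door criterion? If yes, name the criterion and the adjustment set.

P(P|do(T)): frontdoor, adjust for {B}.

desc(T)\{T}={B,F,G,J,L,P,Q}; candidates ⊆ {—}.
T↔P: latent back-door arc(s) into T.
size 0: {}; under {} T still reaches {G,P,Q} ∋ P.
T↔P cannot be blocked by any observed set — no back-door set.
{B}: (i) intercepts every directed T→P path; (ii) no back-door T→{B}; (iii) {T} blocks every back-door {B}→P. Front-door holds.
P(P|do(T)) = Σ_{B} P(B|T) Σ_{T'} P(P|B,T')P(T').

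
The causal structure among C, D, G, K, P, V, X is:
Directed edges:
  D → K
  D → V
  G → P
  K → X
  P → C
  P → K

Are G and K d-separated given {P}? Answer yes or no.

Yes — G ⊥ K | {P}.

Bayes-Ball from G | {P} reaches ∅.
K ∉ reach(G|{P}) ⇒ G ⊥ K | {P}.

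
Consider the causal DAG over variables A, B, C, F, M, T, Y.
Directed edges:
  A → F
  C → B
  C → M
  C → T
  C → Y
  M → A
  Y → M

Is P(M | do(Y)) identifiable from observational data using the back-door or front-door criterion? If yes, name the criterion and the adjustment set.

P(M|do(Y)): backdoor, adjust for {C}.

desc(Y)\{Y}={A,F,M}; candidates ⊆ {B,C,T}.
size 0: {}; under {} Y still reaches {A,B,C,F,M,T} ∋ M.
{C}: Y⊥M given {C} in G with Y→· removed — back-door holds.
P(M|do(Y)) = Σ_{C} P(M|Y,C)·P(C).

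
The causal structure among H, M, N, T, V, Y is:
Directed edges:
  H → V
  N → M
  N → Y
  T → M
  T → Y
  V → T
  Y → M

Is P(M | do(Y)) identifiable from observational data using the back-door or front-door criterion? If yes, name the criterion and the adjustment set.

desc(Y)\{Y}={M}; candidates ⊆ {H,N,T,V}.
size 0: {}; under {} Y still reaches {H,M,N,T,V} ∋ M.
size 1: {H}, {N}, {T} …(+1); under {H} Y still reaches {M,N,T,V} ∋ M.
{N,T}: Y⊥M given {N,T} in G with Y→· removed — back-door holds.
P(M|do(Y)) = Σ_{N,T} P(M|Y,N,T)·P(N,T).

P(M|do(Y)): backdoor, adjust for {N, T}.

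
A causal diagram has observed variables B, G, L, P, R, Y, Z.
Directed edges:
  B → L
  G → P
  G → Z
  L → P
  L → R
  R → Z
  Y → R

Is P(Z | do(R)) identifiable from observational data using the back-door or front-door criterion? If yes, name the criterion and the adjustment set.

desc(R)\{R}={Z}; candidates ⊆ {B,G,L,P,Y}.
∅: R⊥Z given ∅ in G with R→· removed — back-door holds.
P(Z|do(R)) = P(Z|R) — no adjustment needed.

P(Z|do(R)): backdoor, adjust for ∅.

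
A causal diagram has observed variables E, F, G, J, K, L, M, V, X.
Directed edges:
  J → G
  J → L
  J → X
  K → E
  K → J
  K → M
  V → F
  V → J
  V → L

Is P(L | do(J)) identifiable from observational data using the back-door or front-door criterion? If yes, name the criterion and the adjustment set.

P(L|do(J)): backdoor, adjust for {V}.

desc(J)\{J}={G,L,X}; candidates ⊆ {E,F,K,M,V}.
size 0: {}; under {} J still reaches {E,F,K,L,M,V} ∋ L.
{V}: J⊥L given {V} in G with J→· removed — back-door holds.
P(L|do(J)) = Σ_{V} P(L|J,V)·P(V).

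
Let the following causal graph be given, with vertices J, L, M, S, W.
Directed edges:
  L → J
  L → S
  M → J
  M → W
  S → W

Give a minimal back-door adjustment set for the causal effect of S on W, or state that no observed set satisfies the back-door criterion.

desc(S)\{S}={W}; candidates ⊆ {J,L,M}.
∅: S⊥W given ∅ in G with S→· removed — back-door holds.

S→W: minimal back-door set ∅.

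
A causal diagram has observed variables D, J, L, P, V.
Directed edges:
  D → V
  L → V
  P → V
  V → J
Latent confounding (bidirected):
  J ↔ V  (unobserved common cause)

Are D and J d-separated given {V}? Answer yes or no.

Bayes-Ball from D | {V} reaches {J,L,P}.
J ∈ reach(D|{V}) ⇒ D ⊥̸ J | {V}.

No — D and J are d-connected given {V}.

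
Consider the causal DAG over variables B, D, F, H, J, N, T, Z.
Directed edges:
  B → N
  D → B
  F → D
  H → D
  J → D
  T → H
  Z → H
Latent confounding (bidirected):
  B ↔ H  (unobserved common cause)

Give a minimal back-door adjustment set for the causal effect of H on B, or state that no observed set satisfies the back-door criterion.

desc(H)\{H}={B,D,N}; candidates ⊆ {F,J,T,Z}.
H↔B: latent back-door arc(s) into H.
size 0: {}; under {} H still reaches {B,N,T,Z} ∋ B.
size 1: {F}, {J}, {T} …(+1); under {F} H still reaches {B,N,T,Z} ∋ B.
size 2: {F,J}, {F,T}, {F,Z} …(+3); under {F,J} H still reaches {B,N,T,Z} ∋ B.
H↔B cannot be blocked by any observed set — no back-door set.

H→B: no observed back-door set.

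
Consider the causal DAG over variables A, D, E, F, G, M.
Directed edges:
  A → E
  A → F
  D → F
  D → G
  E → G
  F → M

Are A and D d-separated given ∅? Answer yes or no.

Bayes-Ball from A | ∅ reaches {E,F,G,M}.
D ∉ reach(A|∅) ⇒ A ⊥ D | ∅.

Yes — A ⊥ D | ∅.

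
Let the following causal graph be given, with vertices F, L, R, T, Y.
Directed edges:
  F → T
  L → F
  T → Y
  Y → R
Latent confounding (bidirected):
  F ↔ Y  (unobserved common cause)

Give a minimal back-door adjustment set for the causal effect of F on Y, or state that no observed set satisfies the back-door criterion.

desc(F)\{F}={R,T,Y}; candidates ⊆ {L}.
F↔Y: latent back-door arc(s) into F.
size 0: {}; under {} F still reaches {L,R,Y} ∋ Y.
size 1: {L}; under {L} F still reaches {R,Y} ∋ Y.
F↔Y cannot be blocked by any observed set — no back-door set.

F→Y: no observed back-door set.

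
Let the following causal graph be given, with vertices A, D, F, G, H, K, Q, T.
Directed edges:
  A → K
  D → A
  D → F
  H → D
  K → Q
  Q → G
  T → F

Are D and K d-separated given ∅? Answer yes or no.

No — D and K are d-connected given ∅.

Bayes-Ball from D | ∅ reaches {A,F,G,H,K,Q}.
K ∈ reach(D|∅) ⇒ D ⊥̸ K | ∅.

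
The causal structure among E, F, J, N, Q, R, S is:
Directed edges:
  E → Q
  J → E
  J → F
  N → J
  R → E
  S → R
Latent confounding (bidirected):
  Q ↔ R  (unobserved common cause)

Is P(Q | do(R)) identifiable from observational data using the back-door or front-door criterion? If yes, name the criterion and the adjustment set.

P(Q|do(R)): frontdoor, adjust for {E}.

desc(R)\{R}={E,Q}; candidates ⊆ {F,J,N,S}.
R↔Q: latent back-door arc(s) into R.
size 0: {}; under {} R still reaches {Q,S} ∋ Q.
size 1: {F}, {J}, {N} …(+1); under {F} R still reaches {Q,S} ∋ Q.
size 2: {F,J}, {F,N}, {F,S} …(+3); under {F,J} R still reaches {Q,S} ∋ Q.
R↔Q cannot be blocked by any observed set — no back-door set.
{E}: (i) intercepts every directed R→Q path; (ii) no back-door R→{E}; (iii) {R} blocks every back-door {E}→Q. Front-door holds.
P(Q|do(R)) = Σ_{E} P(E|R) Σ_{R'} P(Q|E,R')P(R').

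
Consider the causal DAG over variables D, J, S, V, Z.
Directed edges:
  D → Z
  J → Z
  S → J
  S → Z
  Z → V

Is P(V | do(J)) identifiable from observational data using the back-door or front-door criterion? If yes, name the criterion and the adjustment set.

desc(J)\{J}={V,Z}; candidates ⊆ {D,S}.
size 0: {}; under {} J still reaches {S,V,Z} ∋ V.
{S}: J⊥V given {S} in G with J→· removed — back-door holds.
P(V|do(J)) = Σ_{S} P(V|J,S)·P(S).

P(V|do(J)): backdoor, adjust for {S}.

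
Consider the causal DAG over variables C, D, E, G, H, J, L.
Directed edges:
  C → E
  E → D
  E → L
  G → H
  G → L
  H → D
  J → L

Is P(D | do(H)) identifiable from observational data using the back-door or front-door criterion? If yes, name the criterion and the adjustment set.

desc(H)\{H}={D}; candidates ⊆ {C,E,G,J,L}.
∅: H⊥D given ∅ in G with H→· removed — back-door holds.
P(D|do(H)) = P(D|H) — no adjustment needed.

P(D|do(H)): backdoor, adjust for ∅.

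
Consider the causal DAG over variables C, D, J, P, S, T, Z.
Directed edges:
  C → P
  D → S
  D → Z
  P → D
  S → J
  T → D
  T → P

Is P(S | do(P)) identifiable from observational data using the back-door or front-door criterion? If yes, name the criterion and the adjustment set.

desc(P)\{P}={D,J,S,Z}; candidates ⊆ {C,T}.
size 0: {}; under {} P still reaches {C,D,J,S,T,Z} ∋ S.
{T}: P⊥S given {T} in G with P→· removed — back-door holds.
P(S|do(P)) = Σ_{T} P(S|P,T)·P(T).

P(S|do(P)): backdoor, adjust for {T}.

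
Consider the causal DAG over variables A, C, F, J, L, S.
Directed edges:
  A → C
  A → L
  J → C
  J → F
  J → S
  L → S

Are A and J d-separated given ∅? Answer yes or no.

Yes — A ⊥ J | ∅.

Bayes-Ball from A | ∅ reaches {C,L,S}.
J ∉ reach(A|∅) ⇒ A ⊥ J | ∅.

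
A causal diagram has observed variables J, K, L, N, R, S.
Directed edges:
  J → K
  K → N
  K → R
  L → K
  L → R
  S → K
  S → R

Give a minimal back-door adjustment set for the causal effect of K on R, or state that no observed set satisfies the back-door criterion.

K→R: minimal back-door set {L, S}.

desc(K)\{K}={N,R}; candidates ⊆ {J,L,S}.
size 0: {}; under {} K still reaches {J,L,R,S} ∋ R.
size 1: {J}, {L}, {S}; under {J} K still reaches {L,R,S} ∋ R.
{L,S}: K⊥R given {L,S} in G with K→· removed — back-door holds.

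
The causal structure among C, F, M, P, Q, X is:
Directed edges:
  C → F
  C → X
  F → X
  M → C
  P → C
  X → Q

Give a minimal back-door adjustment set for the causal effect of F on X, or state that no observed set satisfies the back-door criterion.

F→X: minimal back-door set {C}.

desc(F)\{F}={Q,X}; candidates ⊆ {C,M,P}.
size 0: {}; under {} F still reaches {C,M,P,Q,X} ∋ X.
{C}: F⊥X given {C} in G with F→· removed — back-door holds.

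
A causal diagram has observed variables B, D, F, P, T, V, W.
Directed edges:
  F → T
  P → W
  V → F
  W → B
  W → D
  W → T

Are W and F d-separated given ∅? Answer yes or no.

Yes — W ⊥ F | ∅.

Bayes-Ball from W | ∅ reaches {B,D,P,T}.
F ∉ reach(W|∅) ⇒ W ⊥ F | ∅.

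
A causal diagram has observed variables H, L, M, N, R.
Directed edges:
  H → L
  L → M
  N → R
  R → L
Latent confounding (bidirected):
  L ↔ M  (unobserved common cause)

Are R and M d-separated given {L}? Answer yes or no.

No — R and M are d-connected given {L}.

Bayes-Ball from R | {L} reaches {H,M,N}.
M ∈ reach(R|{L}) ⇒ R ⊥̸ M | {L}.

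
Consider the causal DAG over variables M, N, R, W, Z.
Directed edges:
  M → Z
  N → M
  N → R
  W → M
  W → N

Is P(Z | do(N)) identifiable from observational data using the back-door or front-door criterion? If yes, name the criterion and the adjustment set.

P(Z|do(N)): backdoor, adjust for {W}.

desc(N)\{N}={M,R,Z}; candidates ⊆ {W}.
size 0: {}; under {} N still reaches {M,W,Z} ∋ Z.
{W}: N⊥Z given {W} in G with N→· removed — back-door holds.
P(Z|do(N)) = Σ_{W} P(Z|N,W)·P(W).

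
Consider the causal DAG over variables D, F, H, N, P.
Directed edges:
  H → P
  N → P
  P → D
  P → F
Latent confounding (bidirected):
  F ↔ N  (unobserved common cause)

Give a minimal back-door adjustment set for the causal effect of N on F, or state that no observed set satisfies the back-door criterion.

N→F: no observed back-door set.

desc(N)\{N}={D,F,P}; candidates ⊆ {H}.
N↔F: latent back-door arc(s) into N.
size 0: {}; under {} N still reaches {F} ∋ F.
size 1: {H}; under {H} N still reaches {F} ∋ F.
N↔F cannot be blocked by any observed set — no back-door set.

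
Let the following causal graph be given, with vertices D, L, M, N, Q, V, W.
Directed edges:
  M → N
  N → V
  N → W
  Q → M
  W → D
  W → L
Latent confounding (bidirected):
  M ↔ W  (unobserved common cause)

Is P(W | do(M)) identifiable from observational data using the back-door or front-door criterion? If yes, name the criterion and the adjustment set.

P(W|do(M)): frontdoor, adjust for {N}.

desc(M)\{M}={D,L,N,V,W}; candidates ⊆ {Q}.
M↔W: latent back-door arc(s) into M.
size 0: {}; under {} M still reaches {D,L,Q,W} ∋ W.
size 1: {Q}; under {Q} M still reaches {D,L,W} ∋ W.
M↔W cannot be blocked by any observed set — no back-door set.
{N}: (i) intercepts every directed M→W path; (ii) no back-door M→{N}; (iii) {M} blocks every back-door {N}→W. Front-door holds.
P(W|do(M)) = Σ_{N} P(N|M) Σ_{M'} P(W|N,M')P(M').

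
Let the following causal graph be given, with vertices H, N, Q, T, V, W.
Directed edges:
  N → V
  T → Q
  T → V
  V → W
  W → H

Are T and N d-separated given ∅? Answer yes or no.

Yes — T ⊥ N | ∅.

Bayes-Ball from T | ∅ reaches {H,Q,V,W}.
N ∉ reach(T|∅) ⇒ T ⊥ N | ∅.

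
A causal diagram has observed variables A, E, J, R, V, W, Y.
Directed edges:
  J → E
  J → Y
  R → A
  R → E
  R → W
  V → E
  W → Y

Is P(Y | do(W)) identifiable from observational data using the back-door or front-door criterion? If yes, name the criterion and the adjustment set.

desc(W)\{W}={Y}; candidates ⊆ {A,E,J,R,V}.
∅: W⊥Y given ∅ in G with W→· removed — back-door holds.
P(Y|do(W)) = P(Y|W) — no adjustment needed.

P(Y|do(W)): backdoor, adjust for ∅.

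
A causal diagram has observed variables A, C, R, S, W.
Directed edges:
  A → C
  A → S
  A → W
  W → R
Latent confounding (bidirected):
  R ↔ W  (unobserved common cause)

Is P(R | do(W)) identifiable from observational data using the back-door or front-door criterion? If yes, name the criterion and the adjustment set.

desc(W)\{W}={R}; candidates ⊆ {A,C,S}.
W↔R: latent back-door arc(s) into W.
size 0: {}; under {} W still reaches {A,C,R,S} ∋ R.
size 1: {A}, {C}, {S}; under {A} W still reaches {R} ∋ R.
size 2: {A,C}, {A,S}, {C,S}; under {A,C} W still reaches {R} ∋ R.
W↔R cannot be blocked by any observed set — no back-door set.
No mediator lies on a directed W→…→R path.
Neither criterion identifies P(R|do(W)) in this graph.

P(R|do(W)): not identifiable (no BD/FD set).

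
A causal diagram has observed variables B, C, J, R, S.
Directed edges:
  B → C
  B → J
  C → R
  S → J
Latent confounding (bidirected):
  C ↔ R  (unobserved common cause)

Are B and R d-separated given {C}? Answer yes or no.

No — B and R are d-connected given {C}.

Bayes-Ball from B | {C} reaches {J,R}.
R ∈ reach(B|{C}) ⇒ B ⊥̸ R | {C}.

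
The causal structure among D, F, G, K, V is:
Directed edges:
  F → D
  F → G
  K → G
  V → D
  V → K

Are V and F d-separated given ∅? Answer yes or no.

Bayes-Ball from V | ∅ reaches {D,G,K}.
F ∉ reach(V|∅) ⇒ V ⊥ F | ∅.

Yes — V ⊥ F | ∅.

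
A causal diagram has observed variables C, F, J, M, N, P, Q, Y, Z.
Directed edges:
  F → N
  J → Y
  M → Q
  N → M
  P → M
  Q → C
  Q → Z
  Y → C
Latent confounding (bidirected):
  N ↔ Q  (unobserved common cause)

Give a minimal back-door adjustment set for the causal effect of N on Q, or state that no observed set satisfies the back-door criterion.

N→Q: no observed back-door set.

desc(N)\{N}={C,M,Q,Z}; candidates ⊆ {F,J,P,Y}.
N↔Q: latent back-door arc(s) into N.
size 0: {}; under {} N still reaches {C,F,Q,Z} ∋ Q.
size 1: {F}, {J}, {P} …(+1); under {F} N still reaches {C,Q,Z} ∋ Q.
size 2: {F,J}, {F,P}, {F,Y} …(+3); under {F,J} N still reaches {C,Q,Z} ∋ Q.
N↔Q cannot be blocked by any observed set — no back-door set.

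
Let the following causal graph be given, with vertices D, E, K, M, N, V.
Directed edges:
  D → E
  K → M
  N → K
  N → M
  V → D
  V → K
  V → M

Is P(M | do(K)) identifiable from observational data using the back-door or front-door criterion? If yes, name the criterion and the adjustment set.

desc(K)\{K}={M}; candidates ⊆ {D,E,N,V}.
size 0: {}; under {} K still reaches {D,E,M,N,V} ∋ M.
size 1: {D}, {E}, {N} …(+1); under {D} K still reaches {M,N,V} ∋ M.
{N,V}: K⊥M given {N,V} in G with K→· removed — back-door holds.
P(M|do(K)) = Σ_{N,V} P(M|K,N,V)·P(N,V).

P(M|do(K)): backdoor, adjust for {N, V}.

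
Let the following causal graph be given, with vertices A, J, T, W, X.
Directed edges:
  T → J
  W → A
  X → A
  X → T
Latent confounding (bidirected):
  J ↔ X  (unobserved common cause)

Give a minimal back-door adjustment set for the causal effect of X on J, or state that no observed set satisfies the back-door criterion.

desc(X)\{X}={A,J,T}; candidates ⊆ {W}.
X↔J: latent back-door arc(s) into X.
size 0: {}; under {} X still reaches {J} ∋ J.
size 1: {W}; under {W} X still reaches {J} ∋ J.
X↔J cannot be blocked by any observed set — no back-door set.

X→J: no observed back-door set.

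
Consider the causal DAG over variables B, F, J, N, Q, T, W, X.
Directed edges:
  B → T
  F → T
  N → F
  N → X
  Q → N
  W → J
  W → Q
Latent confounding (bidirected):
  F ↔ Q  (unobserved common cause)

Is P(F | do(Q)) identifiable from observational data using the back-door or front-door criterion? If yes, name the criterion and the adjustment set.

P(F|do(Q)): frontdoor, adjust for {N}.

desc(Q)\{Q}={F,N,T,X}; candidates ⊆ {B,J,W}.
Q↔F: latent back-door arc(s) into Q.
size 0: {}; under {} Q still reaches {F,J,T,W} ∋ F.
size 1: {B}, {J}, {W}; under {B} Q still reaches {F,J,T,W} ∋ F.
size 2: {B,J}, {B,W}, {J,W}; under {B,J} Q still reaches {F,T,W} ∋ F.
Q↔F cannot be blocked by any observed set — no back-door set.
{N}: (i) intercepts every directed Q→F path; (ii) no back-door Q→{N}; (iii) {Q} blocks every back-door {N}→F. Front-door holds.
P(F|do(Q)) = Σ_{N} P(N|Q) Σ_{Q'} P(F|N,Q')P(Q').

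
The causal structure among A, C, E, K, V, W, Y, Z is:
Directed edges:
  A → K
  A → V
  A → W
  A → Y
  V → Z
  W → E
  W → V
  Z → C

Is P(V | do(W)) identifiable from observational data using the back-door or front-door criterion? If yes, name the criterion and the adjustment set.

desc(W)\{W}={C,E,V,Z}; candidates ⊆ {A,K,Y}.
size 0: {}; under {} W still reaches {A,C,K,V,Y,Z} ∋ V.
{A}: W⊥V given {A} in G with W→· removed — back-door holds.
P(V|do(W)) = Σ_{A} P(V|W,A)·P(A).

P(V|do(W)): backdoor, adjust for {A}.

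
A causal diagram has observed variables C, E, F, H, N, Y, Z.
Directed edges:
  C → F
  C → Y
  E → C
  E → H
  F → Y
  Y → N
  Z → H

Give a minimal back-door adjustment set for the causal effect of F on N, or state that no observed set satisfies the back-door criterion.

desc(F)\{F}={N,Y}; candidates ⊆ {C,E,H,Z}.
size 0: {}; under {} F still reaches {C,E,H,N,Y} ∋ N.
{C}: F⊥N given {C} in G with F→· removed — back-door holds.

F→N: minimal back-door set {C}.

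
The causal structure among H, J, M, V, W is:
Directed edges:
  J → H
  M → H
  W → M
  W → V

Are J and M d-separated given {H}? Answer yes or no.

Bayes-Ball from J | {H} reaches {M,V,W}.
M ∈ reach(J|{H}) ⇒ J ⊥̸ M | {H}.

No — J and M are d-connected given {H}.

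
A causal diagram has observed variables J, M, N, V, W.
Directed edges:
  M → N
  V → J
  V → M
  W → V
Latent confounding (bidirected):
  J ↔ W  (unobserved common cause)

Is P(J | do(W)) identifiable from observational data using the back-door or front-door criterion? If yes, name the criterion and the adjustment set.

desc(W)\{W}={J,M,N,V}; candidates ⊆ {—}.
W↔J: latent back-door arc(s) into W.
size 0: {}; under {} W still reaches {J} ∋ J.
W↔J cannot be blocked by any observed set — no back-door set.
{V}: (i) intercepts every directed W→J path; (ii) no back-door W→{V}; (iii) {W} blocks every back-door {V}→J. Front-door holds.
P(J|do(W)) = Σ_{V} P(V|W) Σ_{W'} P(J|V,W')P(W').

P(J|do(W)): frontdoor, adjust for {V}.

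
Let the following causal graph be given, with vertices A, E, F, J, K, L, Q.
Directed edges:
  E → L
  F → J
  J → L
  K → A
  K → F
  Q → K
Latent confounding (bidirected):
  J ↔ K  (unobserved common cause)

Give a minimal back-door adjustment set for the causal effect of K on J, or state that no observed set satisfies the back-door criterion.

desc(K)\{K}={A,F,J,L}; candidates ⊆ {E,Q}.
K↔J: latent back-door arc(s) into K.
size 0: {}; under {} K still reaches {J,L,Q} ∋ J.
size 1: {E}, {Q}; under {E} K still reaches {J,L,Q} ∋ J.
size 2: {E,Q}; under {E,Q} K still reaches {J,L} ∋ J.
K↔J cannot be blocked by any observed set — no back-door set.

K→J: no observed back-door set.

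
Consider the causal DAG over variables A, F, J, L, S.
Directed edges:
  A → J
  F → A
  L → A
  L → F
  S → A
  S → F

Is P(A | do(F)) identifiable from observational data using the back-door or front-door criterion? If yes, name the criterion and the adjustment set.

desc(F)\{F}={A,J}; candidates ⊆ {L,S}.
size 0: {}; under {} F still reaches {A,J,L,S} ∋ A.
size 1: {L}, {S}; under {L} F still reaches {A,J,S} ∋ A.
{L,S}: F⊥A given {L,S} in G with F→· removed — back-door holds.
P(A|do(F)) = Σ_{L,S} P(A|F,L,S)·P(L,S).

P(A|do(F)): backdoor, adjust for {L, S}.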